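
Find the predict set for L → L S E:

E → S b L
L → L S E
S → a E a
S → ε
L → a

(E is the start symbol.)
{ 'a' }

PREDICT(L → L S E) = (FIRST(RHS) \ {ε}) ∪ (FOLLOW(L) if ε ∈ FIRST(RHS), i.e. RHS ⇒* ε)
FIRST(L) = { 'a' }
FIRST(L S E) = { 'a' }
ε ∉ FIRST(L S E), so FOLLOW(L) is not added.
PREDICT(L → L S E) = { 'a' }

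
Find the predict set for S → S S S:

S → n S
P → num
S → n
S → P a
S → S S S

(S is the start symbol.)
{ 'n', 'num' }

PREDICT(S → S S S) = (FIRST(RHS) \ {ε}) ∪ (FOLLOW(S) if ε ∈ FIRST(RHS), i.e. RHS ⇒* ε)
FIRST(S) = { 'n', 'num' }
FIRST(S S S) = { 'n', 'num' }
ε ∉ FIRST(S S S), so FOLLOW(S) is not added.
PREDICT(S → S S S) = { 'n', 'num' }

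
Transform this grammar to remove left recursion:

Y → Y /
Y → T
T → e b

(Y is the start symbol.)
Y → T Y'
Y' → / Y'
Y' → ε
T → e b

Y is directly left-recursive. The standard transformation for
  A → A α₁ | ... | A α_m | β₁ | ... | β_n
is
  A  → β₁ A' | ... | β_n A'
  A' → α₁ A' | ... | α_m A' | ε

Y → T becomes Y → T Y'
Y → Y / becomes Y' → / Y'
Add Y' → ε

Productions for other non-terminals are unchanged:
  T → e b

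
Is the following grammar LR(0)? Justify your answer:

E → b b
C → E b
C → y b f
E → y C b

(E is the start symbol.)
Augment with E' → E and build the canonical LR(0) collection (I0 = CLOSURE({[E' → . E]}), then GOTO on every symbol after a dot until no new states appear). It has 12 states:
  I0: { [E → . b b], [E → . y C b], [E' → . E] }  — shift
  I1: { [E' → E .] }  — accept
  I2: { [E → b . b] }  — shift
  I3: { [C → . E b], [C → . y b f], [E → . b b], [E → . y C b], [E → y . C b] }  — shift
  I4: { [E → y C . b] }  — shift
  I5: { [C → E . b] }  — shift
  I6: { [C → . E b], [C → . y b f], [C → y . b f], [E → . b b], [E → . y C b], [E → y . C b] }  — shift
  I7: { [C → y b . f], [E → b . b] }  — shift
  I8: { [E → b b .] }  — reduce
  I9: { [C → y b f .] }  — reduce
  I10: { [C → E b .] }  — reduce
  I11: { [E → y C b .] }  — reduce

Every state is either a pure shift/goto state or contains exactly one complete item and nothing to shift — no conflicts. The grammar is LR(0).

Answer: Yes, the grammar is LR(0)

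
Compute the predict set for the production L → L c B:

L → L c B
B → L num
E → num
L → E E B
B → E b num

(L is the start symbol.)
{ 'num' }

PREDICT(L → L c B) = (FIRST(RHS) \ {ε}) ∪ (FOLLOW(L) if ε ∈ FIRST(RHS), i.e. RHS ⇒* ε)
FIRST(L) = { 'num' }
FIRST(L c B) = { 'num' }
ε ∉ FIRST(L c B), so FOLLOW(L) is not added.
PREDICT(L → L c B) = { 'num' }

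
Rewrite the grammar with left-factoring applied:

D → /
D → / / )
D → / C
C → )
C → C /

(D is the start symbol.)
Left-factoring transforms A → αβ₁ | αβ₂ into A → αA' and A' → β₁ | β₂
(α is the longest common prefix among the alternatives). Repeat until
no nonterminal has two alternatives with a common prefix.

Round 1: D has alternatives sharing prefix '/'. Introduce D': D → / D'
  Add: D' → ε
  Add: D' → / )
  Add: D' → C

No remaining common prefixes — done.

Resulting grammar:
D → / D'
D' → ε
D' → / )
D' → C
C → )
C → C /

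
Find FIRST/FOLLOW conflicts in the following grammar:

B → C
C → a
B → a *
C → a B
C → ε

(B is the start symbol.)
No FIRST/FOLLOW conflicts.

A FIRST/FOLLOW conflict occurs when a non-terminal N has a nullable alternative N → β (β ⇒* ε) and another alternative N → α with FIRST(α) ∩ FOLLOW(N) ≠ ∅: on such a lookahead the parser cannot decide between expanding α and letting N vanish via β.

Nullable non-terminals: B, C.
FIRST sets used below: FIRST(C) = { 'a', ε }

B: nullable alternative(s) B → C; FOLLOW(B) = { $ }
  B → C: FIRST \ {ε} = { 'a' } — this is the only nullable alternative, skip
  B → a *: FIRST \ {ε} = { 'a' } — disjoint from FOLLOW(B)

C: nullable alternative(s) C → ε; FOLLOW(C) = { $ }
  C → a: FIRST \ {ε} = { 'a' } — disjoint from FOLLOW(C)
  C → a B: FIRST \ {ε} = { 'a' } — disjoint from FOLLOW(C)
  C → ε: FIRST \ {ε} = { } — this is the only nullable alternative, skip

No FIRST/FOLLOW conflicts found.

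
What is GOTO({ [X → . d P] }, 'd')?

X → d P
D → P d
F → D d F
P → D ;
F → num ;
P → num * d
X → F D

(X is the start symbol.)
GOTO(I, 'd') = CLOSURE({ [A → αX.β] : [A → α.Xβ] ∈ I, X = 'd' })

Items with dot before 'd', with the dot advanced:
  [X → . d P] → [X → d . P]
Closure of the advanced items:
  [X → d . P] has the dot before P: add [P → . D ;], [P → . num * d]
  [P → . D ;] has the dot before D: add [D → . P d]

GOTO = { [D → . P d], [P → . D ;], [P → . num * d], [X → d . P] }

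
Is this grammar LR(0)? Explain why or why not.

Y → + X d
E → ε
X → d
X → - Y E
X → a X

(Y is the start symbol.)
Yes, the grammar is LR(0)

Augment with Y' → Y and build the canonical LR(0) collection (I0 = CLOSURE({[Y' → . Y]}), then GOTO on every symbol after a dot until no new states appear). It has 11 states:
  I0: { [Y → . + X d], [Y' → . Y] }  — shift
  I1: { [X → . - Y E], [X → . a X], [X → . d], [Y → + . X d] }  — shift
  I2: { [Y' → Y .] }  — accept
  I3: { [X → - . Y E], [Y → . + X d] }  — shift
  I4: { [Y → + X . d] }  — shift
  I5: { [X → . - Y E], [X → . a X], [X → . d], [X → a . X] }  — shift
  I6: { [X → d .] }  — reduce
  I7: { [X → a X .] }  — reduce
  I8: { [Y → + X d .] }  — reduce
  I9: { [E → .], [X → - Y . E] }  — reduce
  I10: { [X → - Y E .] }  — reduce

Every state is either a pure shift/goto state or contains exactly one complete item and nothing to shift — no conflicts. The grammar is LR(0).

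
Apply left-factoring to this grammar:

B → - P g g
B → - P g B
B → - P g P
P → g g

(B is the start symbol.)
B → - P g B'
B' → g
B' → B
B' → P
P → g g

Left-factoring transforms A → αβ₁ | αβ₂ into A → αA' and A' → β₁ | β₂
(α is the longest common prefix among the alternatives). Repeat until
no nonterminal has two alternatives with a common prefix.

Round 1: B has alternatives sharing prefix '- P g'. Introduce B': B → - P g B'
  Add: B' → g
  Add: B' → B
  Add: B' → P

No remaining common prefixes — done.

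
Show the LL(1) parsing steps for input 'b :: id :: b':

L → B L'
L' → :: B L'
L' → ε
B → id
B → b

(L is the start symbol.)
Stack is shown with the top on the left.

Stack      Input           Action
---------------------------------
L $        b :: id :: b $  output L → B L'
B L' $     b :: id :: b $  output B → b
b L' $     b :: id :: b $  match 'b'
L' $       :: id :: b $    output L' → :: B L'
:: B L' $  :: id :: b $    match '::'
B L' $     id :: b $       output B → id
id L' $    id :: b $       match 'id'
L' $       :: b $          output L' → :: B L'
:: B L' $  :: b $          match '::'
B L' $     b $             output B → b
b L' $     b $             match 'b'
L' $       $               output L' → ε
$          $               accept

The string is accepted.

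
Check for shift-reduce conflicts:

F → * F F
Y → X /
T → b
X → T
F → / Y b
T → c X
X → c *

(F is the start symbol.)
Augment with F' → F and build the canonical LR(0) collection (I0 = CLOSURE({[F' → . F]}), then GOTO on every symbol after a dot until no new states appear). It has 15 states:
  I0: { [F → . * F F], [F → . / Y b], [F' → . F] }  — shift
  I1: { [F → * . F F], [F → . * F F], [F → . / Y b] }  — shift
  I2: { [F → / . Y b], [T → . b], [T → . c X], [X → . T], [X → . c *], [Y → . X /] }  — shift
  I3: { [F' → F .] }  — accept
  I4: { [X → T .] }  — reduce
  I5: { [Y → X . /] }  — shift
  I6: { [F → / Y . b] }  — shift
  I7: { [T → b .] }  — reduce
  I8: { [T → . b], [T → . c X], [T → c . X], [X → . T], [X → . c *], [X → c . *] }  — shift
  I9: { [X → c * .] }  — reduce
  I10: { [T → c X .] }  — reduce
  I11: { [F → / Y b .] }  — reduce
  I12: { [Y → X / .] }  — reduce
  I13: { [F → * F . F], [F → . * F F], [F → . / Y b] }  — shift
  I14: { [F → * F F .] }  — reduce

No state contains both a complete item and a shift item.

Answer: No shift-reduce conflicts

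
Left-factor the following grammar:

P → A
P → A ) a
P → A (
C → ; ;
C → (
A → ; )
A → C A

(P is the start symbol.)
P → A P'
P' → ε
P' → ) a
P' → (
C → ; ;
C → (
A → ; )
A → C A

Left-factoring transforms A → αβ₁ | αβ₂ into A → αA' and A' → β₁ | β₂
(α is the longest common prefix among the alternatives). Repeat until
no nonterminal has two alternatives with a common prefix.

Round 1: P has alternatives sharing prefix 'A'. Introduce P': P → A P'
  Add: P' → ε
  Add: P' → ) a
  Add: P' → (

No remaining common prefixes — done.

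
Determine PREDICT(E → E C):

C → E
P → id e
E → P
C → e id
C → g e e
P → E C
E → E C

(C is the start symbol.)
{ 'id' }

PREDICT(E → E C) = (FIRST(RHS) \ {ε}) ∪ (FOLLOW(E) if ε ∈ FIRST(RHS), i.e. RHS ⇒* ε)
FIRST(E) = { 'id' }
FIRST(E C) = { 'id' }
ε ∉ FIRST(E C), so FOLLOW(E) is not added.
PREDICT(E → E C) = { 'id' }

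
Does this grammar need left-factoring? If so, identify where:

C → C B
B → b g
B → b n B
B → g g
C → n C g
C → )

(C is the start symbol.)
Left-factoring is needed when two productions for the same non-terminal
share a common prefix on the right-hand side.

Productions for C:
  C → C B
  C → n C g
  C → )
Productions for B:
  B → b g
  B → b n B
  B → g g

Found common prefix 'b' in productions for B

Answer: Yes, B has productions with common prefix 'b'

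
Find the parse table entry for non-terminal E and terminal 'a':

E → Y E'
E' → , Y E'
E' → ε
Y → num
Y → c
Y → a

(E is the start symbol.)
To find M[E, 'a'], we find productions for E where 'a' is in the predict set (PREDICT(N → α) = (FIRST(α) \ {ε}) ∪ (FOLLOW(N) if α ⇒* ε)).

Relevant sets:
  FIRST(Y) = { 'a', 'c', 'num' }

E → Y E': PREDICT = { 'a', 'c', 'num' }
  'a' is in predict set, so this production goes in M[E, 'a']

M[E, 'a'] = E → Y E'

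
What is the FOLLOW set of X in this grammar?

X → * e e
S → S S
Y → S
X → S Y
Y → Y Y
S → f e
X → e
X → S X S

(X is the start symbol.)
{ $, 'f' }

X is the start symbol, so $ ∈ FOLLOW(X).
In X → S X S: X is followed by S, add FIRST(S) \ {ε} = { 'f' }

Taking the union: FOLLOW(X) = { $, 'f' }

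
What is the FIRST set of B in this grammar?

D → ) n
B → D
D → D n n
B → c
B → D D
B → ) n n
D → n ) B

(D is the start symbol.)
FIRST sets of the other non-terminals involved (by the same procedure, iterated to a fixed point):
  FIRST(D) = { ')', 'n' }

From B → D:
  - D is a non-terminal: add FIRST(D) \ {ε} = { ')', 'n' }
    D is not nullable, so stop
From B → c:
  - c is a terminal: add 'c' and stop
From B → D D:
  - D is a non-terminal: add FIRST(D) \ {ε} = { ')', 'n' }
    D is not nullable, so stop
From B → ) n n:
  - ')' is a terminal: add ')' and stop

Collecting: FIRST(B) = { ')', 'c', 'n' }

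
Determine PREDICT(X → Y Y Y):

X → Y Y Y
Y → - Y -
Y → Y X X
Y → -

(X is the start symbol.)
PREDICT(X → Y Y Y) = (FIRST(RHS) \ {ε}) ∪ (FOLLOW(X) if ε ∈ FIRST(RHS), i.e. RHS ⇒* ε)
FIRST(Y) = { '-' }
FIRST(Y Y Y) = { '-' }
ε ∉ FIRST(Y Y Y), so FOLLOW(X) is not added.
PREDICT(X → Y Y Y) = { '-' }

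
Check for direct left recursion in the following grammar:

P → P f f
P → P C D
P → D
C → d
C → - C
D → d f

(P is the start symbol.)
Yes, P is left-recursive

Direct left recursion occurs when N → N α for some non-terminal N (the right-hand side begins with the left-hand side itself).

P → P f f: LEFT RECURSIVE (starts with P)
P → P C D: LEFT RECURSIVE (starts with P)
P → D: starts with D
C → d: starts with d
C → - C: starts with '-'
D → d f: starts with d

The grammar has direct left recursion on: P.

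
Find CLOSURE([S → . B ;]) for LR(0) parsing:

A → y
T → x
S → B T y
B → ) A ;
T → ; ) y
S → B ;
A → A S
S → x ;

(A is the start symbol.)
To compute CLOSURE, for each item [A → α.Bβ] where B is a non-terminal, add [B → .γ] for all productions B → γ; repeat for the newly added items until nothing changes.

Start with: [S → . B ;]
  [S → . B ;] has the dot before B: add [B → . ) A ;]
No further items can be added.

CLOSURE = { [B → . ) A ;], [S → . B ;] }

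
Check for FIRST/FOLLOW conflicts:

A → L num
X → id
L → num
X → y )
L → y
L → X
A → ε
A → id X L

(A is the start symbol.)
A FIRST/FOLLOW conflict occurs when a non-terminal N has a nullable alternative N → β (β ⇒* ε) and another alternative N → α with FIRST(α) ∩ FOLLOW(N) ≠ ∅: on such a lookahead the parser cannot decide between expanding α and letting N vanish via β.

Nullable non-terminals: A.
FIRST sets used below: FIRST(L) = { 'id', 'num', 'y' }

A: nullable alternative(s) A → ε; FOLLOW(A) = { $ }
  A → L num: FIRST \ {ε} = { 'id', 'num', 'y' } — disjoint from FOLLOW(A)
  A → ε: FIRST \ {ε} = { } — this is the only nullable alternative, skip
  A → id X L: FIRST \ {ε} = { 'id' } — disjoint from FOLLOW(A)

L, X have no nullable alternative, so no FIRST/FOLLOW check is needed there.

No FIRST/FOLLOW conflicts found.

Answer: No FIRST/FOLLOW conflicts.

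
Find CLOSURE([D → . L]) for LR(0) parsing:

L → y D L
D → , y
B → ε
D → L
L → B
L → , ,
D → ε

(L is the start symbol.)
To compute CLOSURE, for each item [A → α.Bβ] where B is a non-terminal, add [B → .γ] for all productions B → γ; repeat for the newly added items until nothing changes.

Start with: [D → . L]
  [D → . L] has the dot before L: add [L → . y D L], [L → . B], [L → . , ,]
  [L → . B] has the dot before B: add [B → .]
No further items can be added.

CLOSURE = { [B → .], [D → . L], [L → . , ,], [L → . B], [L → . y D L] }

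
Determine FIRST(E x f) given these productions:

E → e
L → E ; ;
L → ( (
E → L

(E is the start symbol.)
FIRST sets of the non-terminals involved (from the grammar, by fixed-point iteration):
  FIRST(E) = { '(', 'e' }

To compute FIRST(E x f), process the symbols left to right:
Symbol E is a non-terminal. Add FIRST(E) \ {ε} = { '(', 'e' }
E is not nullable (ε ∉ FIRST(E)), so stop here.
FIRST(E x f) = { '(', 'e' }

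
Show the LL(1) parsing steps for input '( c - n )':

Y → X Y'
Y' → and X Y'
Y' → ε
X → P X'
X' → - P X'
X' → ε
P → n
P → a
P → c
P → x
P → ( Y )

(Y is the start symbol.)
Stack is shown with the top on the left.

Stack                Input        Action
----------------------------------------
Y $                  ( c - n ) $  output Y → X Y'
X Y' $               ( c - n ) $  output X → P X'
P X' Y' $            ( c - n ) $  output P → ( Y )
( Y ) X' Y' $        ( c - n ) $  match '('
Y ) X' Y' $          c - n ) $    output Y → X Y'
X Y' ) X' Y' $       c - n ) $    output X → P X'
P X' Y' ) X' Y' $    c - n ) $    output P → c
c X' Y' ) X' Y' $    c - n ) $    match 'c'
X' Y' ) X' Y' $      - n ) $      output X' → - P X'
- P X' Y' ) X' Y' $  - n ) $      match '-'
P X' Y' ) X' Y' $    n ) $        output P → n
n X' Y' ) X' Y' $    n ) $        match 'n'
X' Y' ) X' Y' $      ) $          output X' → ε
Y' ) X' Y' $         ) $          output Y' → ε
) X' Y' $            ) $          match ')'
X' Y' $              $            output X' → ε
Y' $                 $            output Y' → ε
$                    $            accept

The string is accepted.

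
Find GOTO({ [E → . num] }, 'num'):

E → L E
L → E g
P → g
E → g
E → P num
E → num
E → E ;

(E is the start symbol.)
GOTO(I, 'num') = CLOSURE({ [A → αX.β] : [A → α.Xβ] ∈ I, X = 'num' })

Items with dot before 'num', with the dot advanced:
  [E → . num] → [E → num .]
Closure adds nothing (no advanced item has the dot before a non-terminal).

GOTO = { [E → num .] }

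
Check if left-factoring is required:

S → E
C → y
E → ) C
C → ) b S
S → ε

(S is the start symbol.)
Left-factoring is needed when two productions for the same non-terminal
share a common prefix on the right-hand side.

Productions for S:
  S → E
  S → ε
Productions for C:
  C → y
  C → ) b S

No common prefixes found.

Answer: No, left-factoring is not needed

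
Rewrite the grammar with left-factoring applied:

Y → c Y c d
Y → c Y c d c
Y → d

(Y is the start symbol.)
Left-factoring transforms A → αβ₁ | αβ₂ into A → αA' and A' → β₁ | β₂
(α is the longest common prefix among the alternatives). Repeat until
no nonterminal has two alternatives with a common prefix.

Round 1: Y has alternatives sharing prefix 'c Y c d'. Introduce Y': Y → c Y c d Y'
  Add: Y' → ε
  Add: Y' → c

No remaining common prefixes — done.

Resulting grammar:
Y → c Y c d Y'
Y' → ε
Y' → c
Y → d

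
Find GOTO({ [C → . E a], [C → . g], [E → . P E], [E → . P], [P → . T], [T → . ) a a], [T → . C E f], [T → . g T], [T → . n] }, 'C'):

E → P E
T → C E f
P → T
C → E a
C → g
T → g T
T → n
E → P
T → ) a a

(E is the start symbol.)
GOTO(I, 'C') = CLOSURE({ [A → αX.β] : [A → α.Xβ] ∈ I, X = 'C' })

Items with dot before 'C', with the dot advanced:
  [T → . C E f] → [T → C . E f]
Closure of the advanced items:
  [T → C . E f] has the dot before E: add [E → . P E], [E → . P]
  [E → . P E] has the dot before P: add [P → . T]
  [P → . T] has the dot before T: add [T → . C E f], [T → . g T], [T → . n], [T → . ) a a]
  [T → . C E f] has the dot before C: add [C → . E a], [C → . g]

GOTO = { [C → . E a], [C → . g], [E → . P E], [E → . P], [P → . T], [T → . ) a a], [T → . C E f], [T → . g T], [T → . n], [T → C . E f] }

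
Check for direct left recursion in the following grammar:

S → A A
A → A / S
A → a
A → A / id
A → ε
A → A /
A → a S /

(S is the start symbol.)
Direct left recursion occurs when N → N α for some non-terminal N (the right-hand side begins with the left-hand side itself).

S → A A: starts with A
A → A / S: LEFT RECURSIVE (starts with A)
A → a: starts with a
A → A / id: LEFT RECURSIVE (starts with A)
A → ε: starts with ε
A → A /: LEFT RECURSIVE (starts with A)
A → a S /: starts with a

The grammar has direct left recursion on: A.

Answer: Yes, A is left-recursive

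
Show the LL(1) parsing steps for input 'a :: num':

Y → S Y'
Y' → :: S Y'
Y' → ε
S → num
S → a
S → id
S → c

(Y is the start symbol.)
LL(1) parsing maintains a stack (initially the start symbol over $) and the input. At each step: if the stack top is a terminal, match it against the current input token; if it is a non-terminal N, replace it with the RHS of M[N, lookahead] (the unique production whose predict set contains the lookahead).

Stack is shown with the top on the left.

Stack      Input       Action
-----------------------------
Y $        a :: num $  output Y → S Y'
S Y' $     a :: num $  output S → a
a Y' $     a :: num $  match 'a'
Y' $       :: num $    output Y' → :: S Y'
:: S Y' $  :: num $    match '::'
S Y' $     num $       output S → num
num Y' $   num $       match 'num'
Y' $       $           output Y' → ε
$          $           accept

The string is accepted.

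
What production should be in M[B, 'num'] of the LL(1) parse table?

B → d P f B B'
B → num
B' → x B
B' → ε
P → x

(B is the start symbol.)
To find M[B, 'num'], we find productions for B where 'num' is in the predict set (PREDICT(N → α) = (FIRST(α) \ {ε}) ∪ (FOLLOW(N) if α ⇒* ε)).

B → d P f B B': PREDICT = { 'd' }
B → num: PREDICT = { 'num' }
  'num' is in predict set, so this production goes in M[B, 'num']

M[B, 'num'] = B → num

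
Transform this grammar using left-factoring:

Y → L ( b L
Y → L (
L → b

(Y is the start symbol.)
Left-factoring transforms A → αβ₁ | αβ₂ into A → αA' and A' → β₁ | β₂
(α is the longest common prefix among the alternatives). Repeat until
no nonterminal has two alternatives with a common prefix.

Round 1: Y has alternatives sharing prefix 'L ('. Introduce Y': Y → L ( Y'
  Add: Y' → b L
  Add: Y' → ε

No remaining common prefixes — done.

Resulting grammar:
Y → L ( Y'
Y' → b L
Y' → ε
L → b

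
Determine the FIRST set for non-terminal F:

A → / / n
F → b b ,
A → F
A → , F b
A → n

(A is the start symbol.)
To compute FIRST(F), examine every production with F on the left-hand side, reading each right-hand side left to right until a non-nullable symbol is reached.

From F → b b ,:
  - b is a terminal: add 'b' and stop

Collecting: FIRST(F) = { 'b' }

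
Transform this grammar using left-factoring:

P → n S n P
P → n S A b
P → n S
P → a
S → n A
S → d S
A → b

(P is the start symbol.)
P → n S P'
P' → n P
P' → A b
P' → ε
P → a
S → n A
S → d S
A → b

Left-factoring transforms A → αβ₁ | αβ₂ into A → αA' and A' → β₁ | β₂
(α is the longest common prefix among the alternatives). Repeat until
no nonterminal has two alternatives with a common prefix.

Round 1: P has alternatives sharing prefix 'n S'. Introduce P': P → n S P'
  Add: P' → n P
  Add: P' → A b
  Add: P' → ε

No remaining common prefixes — done.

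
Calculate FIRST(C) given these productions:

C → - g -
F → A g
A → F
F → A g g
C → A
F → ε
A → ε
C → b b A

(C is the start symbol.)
{ '-', 'b', 'g', ε }

To compute FIRST(C), examine every production with C on the left-hand side, reading each right-hand side left to right until a non-nullable symbol is reached.

FIRST sets of the other non-terminals involved (by the same procedure, iterated to a fixed point):
  FIRST(A) = { 'g', ε }

From C → - g -:
  - '-' is a terminal: add '-' and stop
From C → A:
  - A is a non-terminal: add FIRST(A) \ {ε} = { 'g' }
    A is nullable and nothing follows, so the whole right-hand side can vanish: ε ∈ FIRST(C)
From C → b b A:
  - b is a terminal: add 'b' and stop

Collecting: FIRST(C) = { '-', 'b', 'g', ε }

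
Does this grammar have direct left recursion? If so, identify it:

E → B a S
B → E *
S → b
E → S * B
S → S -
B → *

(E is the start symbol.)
Direct left recursion occurs when N → N α for some non-terminal N (the right-hand side begins with the left-hand side itself).

E → B a S: starts with B
B → E *: starts with E
S → b: starts with b
E → S * B: starts with S
S → S -: LEFT RECURSIVE (starts with S)
B → *: starts with '*'

The grammar has direct left recursion on: S.

Answer: Yes, S is left-recursive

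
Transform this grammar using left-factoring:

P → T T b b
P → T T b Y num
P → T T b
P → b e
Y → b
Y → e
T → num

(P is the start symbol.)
Left-factoring transforms A → αβ₁ | αβ₂ into A → αA' and A' → β₁ | β₂
(α is the longest common prefix among the alternatives). Repeat until
no nonterminal has two alternatives with a common prefix.

Round 1: P has alternatives sharing prefix 'T T b'. Introduce P': P → T T b P'
  Add: P' → b
  Add: P' → Y num
  Add: P' → ε

No remaining common prefixes — done.

Resulting grammar:
P → T T b P'
P' → b
P' → Y num
P' → ε
P → b e
Y → b
Y → e
T → num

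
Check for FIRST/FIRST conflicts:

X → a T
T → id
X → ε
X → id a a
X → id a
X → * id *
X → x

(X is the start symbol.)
A FIRST/FIRST conflict occurs when two productions N → α and N → β for the same non-terminal have FIRST(α) ∩ FIRST(β) ≠ ∅ (with ε ∈ FIRST of a nullable right-hand side, so two nullable alternatives also conflict).

Productions for X:
  X → a T: FIRST = { 'a' }
  X → ε: FIRST = { ε }
  X → id a a: FIRST = { 'id' }
  X → id a: FIRST = { 'id' }
  X → * id *: FIRST = { '*' }
  X → x: FIRST = { 'x' }
T has only one production, so no FIRST/FIRST conflict is possible there.

Conflict for X: X → id a a and X → id a
  Overlap: { 'id' }

Answer: Yes. X → id a a / X → id a on { 'id' }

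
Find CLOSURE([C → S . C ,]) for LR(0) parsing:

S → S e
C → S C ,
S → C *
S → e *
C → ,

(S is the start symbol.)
Start with: [C → S . C ,]
  [C → S . C ,] has the dot before C: add [C → . S C ,], [C → . ,]
  [C → . S C ,] has the dot before S: add [S → . S e], [S → . C *], [S → . e *]
No further items can be added.

CLOSURE = { [C → . ,], [C → . S C ,], [C → S . C ,], [S → . C *], [S → . S e], [S → . e *] }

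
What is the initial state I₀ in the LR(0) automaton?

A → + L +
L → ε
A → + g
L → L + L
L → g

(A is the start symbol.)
{ [A → . + L +], [A → . + g], [A' → . A] }

First, augment the grammar with A' → A
I₀ = CLOSURE({ [A' → . A] }):
  [A' → . A] has the dot before A: add [A → . + L +], [A → . + g]
No further items can be added.

I₀ = { [A → . + L +], [A → . + g], [A' → . A] }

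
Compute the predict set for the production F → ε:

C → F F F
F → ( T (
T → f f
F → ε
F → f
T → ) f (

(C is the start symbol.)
PREDICT(F → ε) = (FIRST(RHS) \ {ε}) ∪ (FOLLOW(F) if ε ∈ FIRST(RHS), i.e. RHS ⇒* ε)
The right-hand side is ε (FIRST(ε) = { ε }), so the predict set is FOLLOW(F) = { $, '(', 'f' }
PREDICT(F → ε) = { $, '(', 'f' }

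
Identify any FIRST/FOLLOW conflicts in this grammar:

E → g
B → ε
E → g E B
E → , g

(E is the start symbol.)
No FIRST/FOLLOW conflicts.

A FIRST/FOLLOW conflict occurs when a non-terminal N has a nullable alternative N → β (β ⇒* ε) and another alternative N → α with FIRST(α) ∩ FOLLOW(N) ≠ ∅: on such a lookahead the parser cannot decide between expanding α and letting N vanish via β.

Nullable non-terminals: B.
B has a nullable alternative but only one production, so nothing to check.

E has no nullable alternative, so no FIRST/FOLLOW check is needed there.

No FIRST/FOLLOW conflicts found.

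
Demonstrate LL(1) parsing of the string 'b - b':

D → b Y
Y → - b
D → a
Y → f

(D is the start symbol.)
LL(1) parsing maintains a stack (initially the start symbol over $) and the input. At each step: if the stack top is a terminal, match it against the current input token; if it is a non-terminal N, replace it with the RHS of M[N, lookahead] (the unique production whose predict set contains the lookahead).

Stack is shown with the top on the left.

Stack  Input    Action
----------------------
D $    b - b $  output D → b Y
b Y $  b - b $  match 'b'
Y $    - b $    output Y → - b
- b $  - b $    match '-'
b $    b $      match 'b'
$      $        accept

The string is accepted.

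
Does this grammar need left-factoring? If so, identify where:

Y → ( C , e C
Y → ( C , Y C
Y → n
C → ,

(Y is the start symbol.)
Left-factoring is needed when two productions for the same non-terminal
share a common prefix on the right-hand side.

Productions for Y:
  Y → ( C , e C
  Y → ( C , Y C
  Y → n

Found common prefix '( C ,' in productions for Y

Answer: Yes, Y has productions with common prefix '( C ,'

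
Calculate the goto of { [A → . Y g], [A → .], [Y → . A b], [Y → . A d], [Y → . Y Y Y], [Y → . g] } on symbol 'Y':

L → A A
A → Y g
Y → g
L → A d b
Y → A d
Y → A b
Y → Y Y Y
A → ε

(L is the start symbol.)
GOTO(I, 'Y') = CLOSURE({ [A → αX.β] : [A → α.Xβ] ∈ I, X = 'Y' })

Items with dot before 'Y', with the dot advanced:
  [A → . Y g] → [A → Y . g]
  [Y → . Y Y Y] → [Y → Y . Y Y]
Closure of the advanced items:
  [Y → Y . Y Y] has the dot before Y: add [Y → . g], [Y → . A d], [Y → . A b], [Y → . Y Y Y]
  [Y → . A d] has the dot before A: add [A → . Y g], [A → .]

GOTO = { [A → . Y g], [A → .], [A → Y . g], [Y → . A b], [Y → . A d], [Y → . Y Y Y], [Y → . g], [Y → Y . Y Y] }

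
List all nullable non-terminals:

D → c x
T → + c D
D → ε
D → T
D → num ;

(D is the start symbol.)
A non-terminal is nullable if it can derive ε (the empty string): either it has an ε-production, or it has a production whose right-hand side consists entirely of nullable non-terminals.

ε-productions: D → ε
So D is immediately nullable.
No further non-terminal can be added: every production for the remaining non-terminals contains a terminal or a non-nullable non-terminal.
Nullable = { 'D' }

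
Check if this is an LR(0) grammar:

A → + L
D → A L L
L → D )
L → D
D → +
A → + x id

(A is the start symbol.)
No. Shift-reduce conflict between [D → + .] and [A → . + L]

Augment with A' → A and build the canonical LR(0) collection (I0 = CLOSURE({[A' → . A]}), then GOTO on every symbol after a dot until no new states appear). It has 12 states:
  I0: { [A → . + L], [A → . + x id], [A' → . A] }  — shift
  I1: { [A → + . L], [A → + . x id], [A → . + L], [A → . + x id], [D → . +], [D → . A L L], [L → . D )], [L → . D] }  — shift
  I2: { [A' → A .] }  — accept
  I3: { [A → + . L], [A → + . x id], [A → . + L], [A → . + x id], [D → + .], [D → . +], [D → . A L L], [L → . D )], [L → . D] }  — shift, reduce
  I4: { [A → . + L], [A → . + x id], [D → . +], [D → . A L L], [D → A . L L], [L → . D )], [L → . D] }  — shift
  I5: { [L → D . )], [L → D .] }  — shift, reduce
  I6: { [A → + L .] }  — reduce
  I7: { [A → + x . id] }  — shift
  I8: { [A → + x id .] }  — reduce
  I9: { [L → D ) .] }  — reduce
  I10: { [A → . + L], [A → . + x id], [D → . +], [D → . A L L], [D → A L . L], [L → . D )], [L → . D] }  — shift
  I11: { [D → A L L .] }  — reduce

Conflict in state I3:
  Shift-reduce conflict between [D → + .] and [A → . + L]
So the grammar is NOT LR(0).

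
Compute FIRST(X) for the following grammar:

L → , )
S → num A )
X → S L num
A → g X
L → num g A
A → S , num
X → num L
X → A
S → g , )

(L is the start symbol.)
{ 'g', 'num' }

To compute FIRST(X), examine every production with X on the left-hand side, reading each right-hand side left to right until a non-nullable symbol is reached.

FIRST sets of the other non-terminals involved (by the same procedure, iterated to a fixed point):
  FIRST(S) = { 'g', 'num' }
  FIRST(A) = { 'g', 'num' }

From X → S L num:
  - S is a non-terminal: add FIRST(S) \ {ε} = { 'g', 'num' }
    S is not nullable, so stop
From X → num L:
  - num is a terminal: add 'num' and stop
From X → A:
  - A is a non-terminal: add FIRST(A) \ {ε} = { 'g', 'num' }
    A is not nullable, so stop

Collecting: FIRST(X) = { 'g', 'num' }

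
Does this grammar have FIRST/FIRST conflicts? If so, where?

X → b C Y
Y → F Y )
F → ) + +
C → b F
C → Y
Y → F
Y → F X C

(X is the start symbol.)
A FIRST/FIRST conflict occurs when two productions N → α and N → β for the same non-terminal have FIRST(α) ∩ FIRST(β) ≠ ∅ (with ε ∈ FIRST of a nullable right-hand side, so two nullable alternatives also conflict).

FIRST sets of the non-terminals at (or reachable through a nullable prefix from) the front of some alternative:
  FIRST(F) = { ')' }
  FIRST(Y) = { ')' }

Productions for Y:
  Y → F Y ): FIRST = { ')' }
  Y → F: FIRST = { ')' }
  Y → F X C: FIRST = { ')' }
Productions for C:
  C → b F: FIRST = { 'b' }
  C → Y: FIRST = { ')' }
X, F have only one production, so no FIRST/FIRST conflict is possible there.

Conflict for Y: Y → F Y ) and Y → F
  Overlap: { ')' }
Conflict for Y: Y → F Y ) and Y → F X C
  Overlap: { ')' }
Conflict for Y: Y → F and Y → F X C
  Overlap: { ')' }

Answer: Yes. Y → F Y ')' / Y → F on { ')' }; Y → F Y ')' / Y → F X C on { ')' }; Y → F / Y → F X C on { ')' }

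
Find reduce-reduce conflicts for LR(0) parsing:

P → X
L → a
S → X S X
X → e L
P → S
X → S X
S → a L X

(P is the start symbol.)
A reduce-reduce conflict occurs when an LR(0) state has two complete items [A → α .] and [B → β .] — both call for a reduction, and with no lookahead the parser cannot choose between them.

Augment with P' → P and build the canonical LR(0) collection (I0 = CLOSURE({[P' → . P]}), then GOTO on every symbol after a dot until no new states appear). It has 15 states:
  I0: { [P → . S], [P → . X], [P' → . P], [S → . X S X], [S → . a L X], [X → . S X], [X → . e L] }  — shift
  I1: { [P' → P .] }  — accept
  I2: { [P → S .], [S → . X S X], [S → . a L X], [X → . S X], [X → . e L], [X → S . X] }  — shift, reduce
  I3: { [P → X .], [S → . X S X], [S → . a L X], [S → X . S X], [X → . S X], [X → . e L] }  — shift, reduce
  I4: { [L → . a], [S → a . L X] }  — shift
  I5: { [L → . a], [X → e . L] }  — shift
  I6: { [X → e L .] }  — reduce
  I7: { [L → a .] }  — reduce
  I8: { [S → . X S X], [S → . a L X], [S → a L . X], [X → . S X], [X → . e L] }  — shift
  I9: { [S → . X S X], [S → . a L X], [X → . S X], [X → . e L], [X → S . X] }  — shift
  I10: { [S → . X S X], [S → . a L X], [S → X . S X], [S → a L X .], [X → . S X], [X → . e L] }  — shift, reduce
  I11: { [S → . X S X], [S → . a L X], [S → X S . X], [X → . S X], [X → . e L], [X → S . X] }  — shift
  I12: { [S → . X S X], [S → . a L X], [S → X . S X], [X → . S X], [X → . e L] }  — shift
  I13: { [S → . X S X], [S → . a L X], [S → X . S X], [S → X S X .], [X → . S X], [X → . e L], [X → S X .] }  — shift, 2 reduces
  I14: { [S → . X S X], [S → . a L X], [S → X . S X], [X → . S X], [X → . e L], [X → S X .] }  — shift, reduce

I13 contains complete items [S → X S X .], [X → S X .] — reduce-reduce conflict.

Answer: Yes — I13: [S → X S X .] vs [X → S X .]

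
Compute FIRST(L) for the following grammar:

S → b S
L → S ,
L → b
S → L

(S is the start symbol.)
{ 'b' }

To compute FIRST(L), examine every production with L on the left-hand side, reading each right-hand side left to right until a non-nullable symbol is reached.

FIRST sets of the other non-terminals involved (by the same procedure, iterated to a fixed point):
  FIRST(S) = { 'b' }

From L → S ,:
  - S is a non-terminal: add FIRST(S) \ {ε} = { 'b' }
    S is not nullable, so stop
From L → b:
  - b is a terminal: add 'b' and stop

Collecting: FIRST(L) = { 'b' }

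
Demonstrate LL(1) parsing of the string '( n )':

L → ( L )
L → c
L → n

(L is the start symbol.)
LL(1) parsing maintains a stack (initially the start symbol over $) and the input. At each step: if the stack top is a terminal, match it against the current input token; if it is a non-terminal N, replace it with the RHS of M[N, lookahead] (the unique production whose predict set contains the lookahead).

Stack is shown with the top on the left.

Stack    Input    Action
------------------------
L $      ( n ) $  output L → ( L )
( L ) $  ( n ) $  match '('
L ) $    n ) $    output L → n
n ) $    n ) $    match 'n'
) $      ) $      match ')'
$        $        accept

The string is accepted.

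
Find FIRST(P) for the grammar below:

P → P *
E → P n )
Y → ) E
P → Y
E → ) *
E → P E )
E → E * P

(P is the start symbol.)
{ ')' }

FIRST sets of the other non-terminals involved (by the same procedure, iterated to a fixed point):
  FIRST(Y) = { ')' }

From P → P *:
  - P is the symbol being defined: contributes nothing new
    P is not nullable, so stop
From P → Y:
  - Y is a non-terminal: add FIRST(Y) \ {ε} = { ')' }
    Y is not nullable, so stop

Collecting: FIRST(P) = { ')' }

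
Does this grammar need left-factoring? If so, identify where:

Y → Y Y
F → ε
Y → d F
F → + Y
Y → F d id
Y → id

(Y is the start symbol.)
No, left-factoring is not needed

Left-factoring is needed when two productions for the same non-terminal
share a common prefix on the right-hand side.

Productions for Y:
  Y → Y Y
  Y → d F
  Y → F d id
  Y → id
Productions for F:
  F → ε
  F → + Y

No common prefixes found.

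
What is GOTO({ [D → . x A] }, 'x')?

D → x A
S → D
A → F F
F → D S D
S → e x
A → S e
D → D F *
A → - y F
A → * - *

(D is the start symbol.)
{ [A → . * - *], [A → . - y F], [A → . F F], [A → . S e], [D → . D F *], [D → . x A], [D → x . A], [F → . D S D], [S → . D], [S → . e x] }

GOTO(I, 'x') = CLOSURE({ [A → αX.β] : [A → α.Xβ] ∈ I, X = 'x' })

Items with dot before 'x', with the dot advanced:
  [D → . x A] → [D → x . A]
Closure of the advanced items:
  [D → x . A] has the dot before A: add [A → . F F], [A → . S e], [A → . - y F], [A → . * - *]
  [A → . F F] has the dot before F: add [F → . D S D]
  [A → . S e] has the dot before S: add [S → . D], [S → . e x]
  [F → . D S D] has the dot before D: add [D → . x A], [D → . D F *]

GOTO = { [A → . * - *], [A → . - y F], [A → . F F], [A → . S e], [D → . D F *], [D → . x A], [D → x . A], [F → . D S D], [S → . D], [S → . e x] }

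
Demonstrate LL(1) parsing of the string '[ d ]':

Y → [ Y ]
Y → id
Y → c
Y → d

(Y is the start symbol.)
LL(1) parsing maintains a stack (initially the start symbol over $) and the input. At each step: if the stack top is a terminal, match it against the current input token; if it is a non-terminal N, replace it with the RHS of M[N, lookahead] (the unique production whose predict set contains the lookahead).

Stack is shown with the top on the left.

Stack    Input    Action
------------------------
Y $      [ d ] $  output Y → [ Y ]
[ Y ] $  [ d ] $  match '['
Y ] $    d ] $    output Y → d
d ] $    d ] $    match 'd'
] $      ] $      match ']'
$        $        accept

The string is accepted.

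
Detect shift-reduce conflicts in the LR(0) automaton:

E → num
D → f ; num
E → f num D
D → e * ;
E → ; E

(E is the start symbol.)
A shift-reduce conflict occurs when an LR(0) state has both:
  - a complete (reduce) item [A → α .] (dot at the end), and
  - a shift item [B → β . c γ] (dot before a terminal).

Augment with E' → E and build the canonical LR(0) collection (I0 = CLOSURE({[E' → . E]}), then GOTO on every symbol after a dot until no new states appear). It has 14 states:
  I0: { [E → . ; E], [E → . f num D], [E → . num], [E' → . E] }  — shift
  I1: { [E → . ; E], [E → . f num D], [E → . num], [E → ; . E] }  — shift
  I2: { [E' → E .] }  — accept
  I3: { [E → f . num D] }  — shift
  I4: { [E → num .] }  — reduce
  I5: { [D → . e * ;], [D → . f ; num], [E → f num . D] }  — shift
  I6: { [E → f num D .] }  — reduce
  I7: { [D → e . * ;] }  — shift
  I8: { [D → f . ; num] }  — shift
  I9: { [D → f ; . num] }  — shift
  I10: { [D → f ; num .] }  — reduce
  I11: { [D → e * . ;] }  — shift
  I12: { [D → e * ; .] }  — reduce
  I13: { [E → ; E .] }  — reduce

No state contains both a complete item and a shift item.

Answer: No shift-reduce conflicts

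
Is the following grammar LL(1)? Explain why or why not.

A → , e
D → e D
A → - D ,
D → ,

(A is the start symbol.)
For A:
  PREDICT(A → ',' e) = { ',' }
  PREDICT(A → '-' D ',') = { '-' }
For D:
  PREDICT(D → e D) = { 'e' }
  PREDICT(D → ',') = { ',' }

All predict sets are disjoint. The grammar IS LL(1).

Answer: Yes, the grammar is LL(1).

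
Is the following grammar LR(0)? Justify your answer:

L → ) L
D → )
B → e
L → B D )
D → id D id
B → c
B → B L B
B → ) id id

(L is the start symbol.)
No. Shift-reduce conflict between [D → ) .] and [B → . ) id id]

Augment with L' → L and build the canonical LR(0) collection (I0 = CLOSURE({[L' → . L]}), then GOTO on every symbol after a dot until no new states appear). It has 19 states:
  I0: { [B → . ) id id], [B → . B L B], [B → . c], [B → . e], [L → . ) L], [L → . B D )], [L' → . L] }  — shift
  I1: { [B → ) . id id], [B → . ) id id], [B → . B L B], [B → . c], [B → . e], [L → ) . L], [L → . ) L], [L → . B D )] }  — shift
  I2: { [B → . ) id id], [B → . B L B], [B → . c], [B → . e], [B → B . L B], [D → . )], [D → . id D id], [L → . ) L], [L → . B D )], [L → B . D )] }  — shift
  I3: { [L' → L .] }  — accept
  I4: { [B → c .] }  — reduce
  I5: { [B → e .] }  — reduce
  I6: { [B → ) . id id], [B → . ) id id], [B → . B L B], [B → . c], [B → . e], [D → ) .], [L → ) . L], [L → . ) L], [L → . B D )] }  — shift, reduce
  I7: { [L → B D . )] }  — shift
  I8: { [B → . ) id id], [B → . B L B], [B → . c], [B → . e], [B → B L . B] }  — shift
  I9: { [D → . )], [D → . id D id], [D → id . D id] }  — shift
  I10: { [D → ) .] }  — reduce
  I11: { [D → id D . id] }  — shift
  I12: { [D → id D id .] }  — reduce
  I13: { [B → ) . id id] }  — shift
  I14: { [B → . ) id id], [B → . B L B], [B → . c], [B → . e], [B → B . L B], [B → B L B .], [L → . ) L], [L → . B D )] }  — shift, reduce
  I15: { [B → ) id . id] }  — shift
  I16: { [B → ) id id .] }  — reduce
  I17: { [L → B D ) .] }  — reduce
  I18: { [L → ) L .] }  — reduce

Conflict in state I6:
  Shift-reduce conflict between [D → ) .] and [B → . ) id id]
So the grammar is NOT LR(0).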